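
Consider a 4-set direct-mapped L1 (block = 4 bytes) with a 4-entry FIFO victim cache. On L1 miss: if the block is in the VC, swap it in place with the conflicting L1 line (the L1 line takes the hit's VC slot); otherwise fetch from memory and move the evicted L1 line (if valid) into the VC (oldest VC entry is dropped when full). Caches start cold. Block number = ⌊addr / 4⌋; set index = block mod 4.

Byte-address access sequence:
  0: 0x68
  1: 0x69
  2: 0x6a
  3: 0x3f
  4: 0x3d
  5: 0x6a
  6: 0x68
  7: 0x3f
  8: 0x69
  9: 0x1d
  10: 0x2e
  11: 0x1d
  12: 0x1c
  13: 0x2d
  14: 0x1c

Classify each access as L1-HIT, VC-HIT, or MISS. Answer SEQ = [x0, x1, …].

SEQ = [MISS, L1-HIT, L1-HIT, MISS, L1-HIT, L1-HIT, L1-HIT, L1-HIT, L1-HIT, MISS, MISS, VC-HIT, L1-HIT, VC-HIT, VC-HIT]

0: 0x68 (blk 26, set 2) → MISS  vc=[]
1: 0x69 (blk 26, set 2) → L1-HIT  vc=[]
2: 0x6a (blk 26, set 2) → L1-HIT  vc=[]
3: 0x3f (blk 15, set 3) → MISS  vc=[]
4: 0x3d (blk 15, set 3) → L1-HIT  vc=[]
5: 0x6a (blk 26, set 2) → L1-HIT  vc=[]
6: 0x68 (blk 26, set 2) → L1-HIT  vc=[]
7: 0x3f (blk 15, set 3) → L1-HIT  vc=[]
8: 0x69 (blk 26, set 2) → L1-HIT  vc=[]
9: 0x1d (blk 7, set 3) → MISS  vc=[15]
10: 0x2e (blk 11, set 3) → MISS  vc=[15, 7]
11: 0x1d (blk 7, set 3) → VC-HIT  vc=[15, 11]
12: 0x1c (blk 7, set 3) → L1-HIT  vc=[15, 11]
13: 0x2d (blk 11, set 3) → VC-HIT  vc=[15, 7]
14: 0x1c (blk 7, set 3) → VC-HIT  vc=[15, 11]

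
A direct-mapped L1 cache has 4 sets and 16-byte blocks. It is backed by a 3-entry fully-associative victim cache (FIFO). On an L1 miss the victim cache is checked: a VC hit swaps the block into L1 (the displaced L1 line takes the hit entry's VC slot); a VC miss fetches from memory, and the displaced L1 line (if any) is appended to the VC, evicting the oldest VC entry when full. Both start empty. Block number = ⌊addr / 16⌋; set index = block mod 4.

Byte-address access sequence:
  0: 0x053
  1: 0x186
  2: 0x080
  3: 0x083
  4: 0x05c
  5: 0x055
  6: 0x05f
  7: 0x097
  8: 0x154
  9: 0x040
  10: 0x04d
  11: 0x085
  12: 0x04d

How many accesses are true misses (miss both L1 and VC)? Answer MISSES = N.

0: 0x53 (blk 5, set 1) → MISS  vc=[]
1: 0x186 (blk 24, set 0) → MISS  vc=[]
2: 0x80 (blk 8, set 0) → MISS  vc=[24]
3: 0x83 (blk 8, set 0) → L1-HIT  vc=[24]
4: 0x5c (blk 5, set 1) → L1-HIT  vc=[24]
5: 0x55 (blk 5, set 1) → L1-HIT  vc=[24]
6: 0x5f (blk 5, set 1) → L1-HIT  vc=[24]
7: 0x97 (blk 9, set 1) → MISS  vc=[24, 5]
8: 0x154 (blk 21, set 1) → MISS  vc=[24, 5, 9]
9: 0x40 (blk 4, set 0) → MISS  vc=[5, 9, 8]
10: 0x4d (blk 4, set 0) → L1-HIT  vc=[5, 9, 8]
11: 0x85 (blk 8, set 0) → VC-HIT  vc=[5, 9, 4]
12: 0x4d (blk 4, set 0) → VC-HIT  vc=[5, 9, 8]

MISSES = 6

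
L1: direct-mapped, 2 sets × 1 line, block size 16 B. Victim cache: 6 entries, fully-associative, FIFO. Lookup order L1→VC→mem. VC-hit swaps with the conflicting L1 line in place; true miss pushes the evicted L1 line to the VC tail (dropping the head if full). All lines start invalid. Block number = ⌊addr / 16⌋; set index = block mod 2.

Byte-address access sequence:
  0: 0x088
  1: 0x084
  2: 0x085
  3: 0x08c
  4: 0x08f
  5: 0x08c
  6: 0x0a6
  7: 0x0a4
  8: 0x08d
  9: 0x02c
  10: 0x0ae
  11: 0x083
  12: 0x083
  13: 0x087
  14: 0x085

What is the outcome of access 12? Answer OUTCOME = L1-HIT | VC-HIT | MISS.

#0 0x88→b8/s0 MISS; vc=[]
#1 0x84→b8/s0 L1-HIT; vc=[]
#2 0x85→b8/s0 L1-HIT; vc=[]
#3 0x8c→b8/s0 L1-HIT; vc=[]
#4 0x8f→b8/s0 L1-HIT; vc=[]
#5 0x8c→b8/s0 L1-HIT; vc=[]
#6 0xa6→b10/s0 MISS; vc=[8]
#7 0xa4→b10/s0 L1-HIT; vc=[8]
#8 0x8d→b8/s0 VC-HIT; vc=[10]
#9 0x2c→b2/s0 MISS; vc=[10,8]
#10 0xae→b10/s0 VC-HIT; vc=[2,8]
#11 0x83→b8/s0 VC-HIT; vc=[2,10]
#12 0x83→b8/s0 L1-HIT; vc=[2,10]
#13 0x87→b8/s0 L1-HIT; vc=[2,10]
#14 0x85→b8/s0 L1-HIT; vc=[2,10]

OUTCOME = L1-HIT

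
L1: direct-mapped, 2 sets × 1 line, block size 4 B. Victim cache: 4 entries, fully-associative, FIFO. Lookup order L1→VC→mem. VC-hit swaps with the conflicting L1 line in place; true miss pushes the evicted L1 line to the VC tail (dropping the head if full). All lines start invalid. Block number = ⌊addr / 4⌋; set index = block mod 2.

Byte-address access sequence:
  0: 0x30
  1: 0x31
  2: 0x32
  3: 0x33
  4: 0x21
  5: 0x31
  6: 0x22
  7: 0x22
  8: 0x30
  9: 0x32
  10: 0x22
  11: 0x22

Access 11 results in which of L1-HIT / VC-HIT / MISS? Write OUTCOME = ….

0: 0x30 (blk 12, set 0) → MISS  vc=[]
1: 0x31 (blk 12, set 0) → L1-HIT  vc=[]
2: 0x32 (blk 12, set 0) → L1-HIT  vc=[]
3: 0x33 (blk 12, set 0) → L1-HIT  vc=[]
4: 0x21 (blk 8, set 0) → MISS  vc=[12]
5: 0x31 (blk 12, set 0) → VC-HIT  vc=[8]
6: 0x22 (blk 8, set 0) → VC-HIT  vc=[12]
7: 0x22 (blk 8, set 0) → L1-HIT  vc=[12]
8: 0x30 (blk 12, set 0) → VC-HIT  vc=[8]
9: 0x32 (blk 12, set 0) → L1-HIT  vc=[8]
10: 0x22 (blk 8, set 0) → VC-HIT  vc=[12]
11: 0x22 (blk 8, set 0) → L1-HIT  vc=[12]

OUTCOME = L1-HIT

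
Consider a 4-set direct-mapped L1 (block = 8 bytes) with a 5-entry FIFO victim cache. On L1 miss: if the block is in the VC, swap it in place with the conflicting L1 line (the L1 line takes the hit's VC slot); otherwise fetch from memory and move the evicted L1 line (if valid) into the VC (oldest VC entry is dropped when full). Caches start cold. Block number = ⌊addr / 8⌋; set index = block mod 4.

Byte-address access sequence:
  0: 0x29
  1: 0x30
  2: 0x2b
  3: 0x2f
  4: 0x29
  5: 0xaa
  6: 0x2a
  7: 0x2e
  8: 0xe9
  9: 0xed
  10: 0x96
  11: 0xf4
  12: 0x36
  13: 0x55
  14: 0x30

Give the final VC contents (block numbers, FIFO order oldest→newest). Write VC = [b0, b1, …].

VC = [21, 5, 30, 18, 10]

#0 0x29→b5/s1 MISS; vc=[]
#1 0x30→b6/s2 MISS; vc=[]
#2 0x2b→b5/s1 L1-HIT; vc=[]
#3 0x2f→b5/s1 L1-HIT; vc=[]
#4 0x29→b5/s1 L1-HIT; vc=[]
#5 0xaa→b21/s1 MISS; vc=[5]
#6 0x2a→b5/s1 VC-HIT; vc=[21]
#7 0x2e→b5/s1 L1-HIT; vc=[21]
#8 0xe9→b29/s1 MISS; vc=[21,5]
#9 0xed→b29/s1 L1-HIT; vc=[21,5]
#10 0x96→b18/s2 MISS; vc=[21,5,6]
#11 0xf4→b30/s2 MISS; vc=[21,5,6,18]
#12 0x36→b6/s2 VC-HIT; vc=[21,5,30,18]
#13 0x55→b10/s2 MISS; vc=[21,5,30,18,6]
#14 0x30→b6/s2 VC-HIT; vc=[21,5,30,18,10]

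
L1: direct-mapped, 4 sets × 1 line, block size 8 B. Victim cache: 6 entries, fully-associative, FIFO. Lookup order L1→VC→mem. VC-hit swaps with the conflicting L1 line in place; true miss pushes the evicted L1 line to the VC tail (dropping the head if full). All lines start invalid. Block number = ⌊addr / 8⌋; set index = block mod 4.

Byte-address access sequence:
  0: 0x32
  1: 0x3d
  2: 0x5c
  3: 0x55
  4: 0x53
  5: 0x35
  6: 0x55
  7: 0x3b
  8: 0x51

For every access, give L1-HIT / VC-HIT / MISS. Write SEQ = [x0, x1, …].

#0 0x32→b6/s2 MISS; vc=[]
#1 0x3d→b7/s3 MISS; vc=[]
#2 0x5c→b11/s3 MISS; vc=[7]
#3 0x55→b10/s2 MISS; vc=[7,6]
#4 0x53→b10/s2 L1-HIT; vc=[7,6]
#5 0x35→b6/s2 VC-HIT; vc=[7,10]
#6 0x55→b10/s2 VC-HIT; vc=[7,6]
#7 0x3b→b7/s3 VC-HIT; vc=[11,6]
#8 0x51→b10/s2 L1-HIT; vc=[11,6]

SEQ = [MISS, MISS, MISS, MISS, L1-HIT, VC-HIT, VC-HIT, VC-HIT, L1-HIT]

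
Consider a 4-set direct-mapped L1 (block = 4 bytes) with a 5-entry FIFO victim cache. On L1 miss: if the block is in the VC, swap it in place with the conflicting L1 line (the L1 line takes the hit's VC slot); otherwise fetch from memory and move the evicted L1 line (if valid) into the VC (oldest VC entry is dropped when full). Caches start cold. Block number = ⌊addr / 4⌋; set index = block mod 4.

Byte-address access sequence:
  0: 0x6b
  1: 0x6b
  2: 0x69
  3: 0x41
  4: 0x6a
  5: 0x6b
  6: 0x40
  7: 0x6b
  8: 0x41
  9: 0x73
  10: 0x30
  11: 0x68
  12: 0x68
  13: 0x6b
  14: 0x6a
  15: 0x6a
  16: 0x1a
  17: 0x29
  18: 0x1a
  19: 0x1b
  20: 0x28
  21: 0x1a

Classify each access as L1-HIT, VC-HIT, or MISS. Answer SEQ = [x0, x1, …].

SEQ = [MISS, L1-HIT, L1-HIT, MISS, L1-HIT, L1-HIT, L1-HIT, L1-HIT, L1-HIT, MISS, MISS, L1-HIT, L1-HIT, L1-HIT, L1-HIT, L1-HIT, MISS, MISS, VC-HIT, L1-HIT, VC-HIT, VC-HIT]

#0 0x6b→b26/s2 MISS; vc=[]
#1 0x6b→b26/s2 L1-HIT; vc=[]
#2 0x69→b26/s2 L1-HIT; vc=[]
#3 0x41→b16/s0 MISS; vc=[]
#4 0x6a→b26/s2 L1-HIT; vc=[]
#5 0x6b→b26/s2 L1-HIT; vc=[]
#6 0x40→b16/s0 L1-HIT; vc=[]
#7 0x6b→b26/s2 L1-HIT; vc=[]
#8 0x41→b16/s0 L1-HIT; vc=[]
#9 0x73→b28/s0 MISS; vc=[16]
#10 0x30→b12/s0 MISS; vc=[16,28]
#11 0x68→b26/s2 L1-HIT; vc=[16,28]
#12 0x68→b26/s2 L1-HIT; vc=[16,28]
#13 0x6b→b26/s2 L1-HIT; vc=[16,28]
#14 0x6a→b26/s2 L1-HIT; vc=[16,28]
#15 0x6a→b26/s2 L1-HIT; vc=[16,28]
#16 0x1a→b6/s2 MISS; vc=[16,28,26]
#17 0x29→b10/s2 MISS; vc=[16,28,26,6]
#18 0x1a→b6/s2 VC-HIT; vc=[16,28,26,10]
#19 0x1b→b6/s2 L1-HIT; vc=[16,28,26,10]
#20 0x28→b10/s2 VC-HIT; vc=[16,28,26,6]
#21 0x1a→b6/s2 VC-HIT; vc=[16,28,26,10]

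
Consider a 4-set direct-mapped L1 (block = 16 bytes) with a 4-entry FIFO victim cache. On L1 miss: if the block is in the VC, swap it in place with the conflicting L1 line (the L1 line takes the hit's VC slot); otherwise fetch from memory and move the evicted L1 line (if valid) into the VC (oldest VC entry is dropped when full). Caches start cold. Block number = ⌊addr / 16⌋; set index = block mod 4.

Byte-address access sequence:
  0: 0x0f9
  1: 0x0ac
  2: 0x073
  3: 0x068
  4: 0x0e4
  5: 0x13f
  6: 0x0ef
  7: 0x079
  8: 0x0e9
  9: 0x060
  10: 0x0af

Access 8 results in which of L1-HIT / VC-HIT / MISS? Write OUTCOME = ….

OUTCOME = L1-HIT

0: 0xf9 (blk 15, set 3) → MISS  vc=[]
1: 0xac (blk 10, set 2) → MISS  vc=[]
2: 0x73 (blk 7, set 3) → MISS  vc=[15]
3: 0x68 (blk 6, set 2) → MISS  vc=[15, 10]
4: 0xe4 (blk 14, set 2) → MISS  vc=[15, 10, 6]
5: 0x13f (blk 19, set 3) → MISS  vc=[15, 10, 6, 7]
6: 0xef (blk 14, set 2) → L1-HIT  vc=[15, 10, 6, 7]
7: 0x79 (blk 7, set 3) → VC-HIT  vc=[15, 10, 6, 19]
8: 0xe9 (blk 14, set 2) → L1-HIT  vc=[15, 10, 6, 19]
9: 0x60 (blk 6, set 2) → VC-HIT  vc=[15, 10, 14, 19]
10: 0xaf (blk 10, set 2) → VC-HIT  vc=[15, 6, 14, 19]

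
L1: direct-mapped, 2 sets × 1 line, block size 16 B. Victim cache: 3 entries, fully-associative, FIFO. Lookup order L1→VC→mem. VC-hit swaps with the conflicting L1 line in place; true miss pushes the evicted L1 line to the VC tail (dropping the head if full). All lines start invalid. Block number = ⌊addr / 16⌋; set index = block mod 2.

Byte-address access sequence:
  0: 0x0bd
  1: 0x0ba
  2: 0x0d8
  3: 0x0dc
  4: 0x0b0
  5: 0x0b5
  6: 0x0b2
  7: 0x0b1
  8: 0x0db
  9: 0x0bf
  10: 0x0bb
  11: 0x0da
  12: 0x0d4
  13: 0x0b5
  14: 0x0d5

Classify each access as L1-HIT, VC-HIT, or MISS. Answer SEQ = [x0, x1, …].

  [0] addr=0xbd blk=11 s=1: MISS | VC []
  [1] addr=0xba blk=11 s=1: L1-HIT | VC []
  [2] addr=0xd8 blk=13 s=1: MISS | VC [11]
  [3] addr=0xdc blk=13 s=1: L1-HIT | VC [11]
  [4] addr=0xb0 blk=11 s=1: VC-HIT | VC [13]
  [5] addr=0xb5 blk=11 s=1: L1-HIT | VC [13]
  [6] addr=0xb2 blk=11 s=1: L1-HIT | VC [13]
  [7] addr=0xb1 blk=11 s=1: L1-HIT | VC [13]
  [8] addr=0xdb blk=13 s=1: VC-HIT | VC [11]
  [9] addr=0xbf blk=11 s=1: VC-HIT | VC [13]
  [10] addr=0xbb blk=11 s=1: L1-HIT | VC [13]
  [11] addr=0xda blk=13 s=1: VC-HIT | VC [11]
  [12] addr=0xd4 blk=13 s=1: L1-HIT | VC [11]
  [13] addr=0xb5 blk=11 s=1: VC-HIT | VC [13]
  [14] addr=0xd5 blk=13 s=1: VC-HIT | VC [11]

SEQ = [MISS, L1-HIT, MISS, L1-HIT, VC-HIT, L1-HIT, L1-HIT, L1-HIT, VC-HIT, VC-HIT, L1-HIT, VC-HIT, L1-HIT, VC-HIT, VC-HIT]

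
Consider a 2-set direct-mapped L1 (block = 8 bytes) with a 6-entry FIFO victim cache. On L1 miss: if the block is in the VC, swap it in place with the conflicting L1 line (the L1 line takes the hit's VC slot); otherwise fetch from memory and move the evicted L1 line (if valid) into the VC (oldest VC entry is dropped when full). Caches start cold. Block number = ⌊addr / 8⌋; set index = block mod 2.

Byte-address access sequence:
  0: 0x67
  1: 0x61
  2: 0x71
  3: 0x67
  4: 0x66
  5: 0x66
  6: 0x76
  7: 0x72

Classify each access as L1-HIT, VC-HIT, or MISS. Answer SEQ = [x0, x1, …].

SEQ = [MISS, L1-HIT, MISS, VC-HIT, L1-HIT, L1-HIT, VC-HIT, L1-HIT]

#0 0x67→b12/s0 MISS; vc=[]
#1 0x61→b12/s0 L1-HIT; vc=[]
#2 0x71→b14/s0 MISS; vc=[12]
#3 0x67→b12/s0 VC-HIT; vc=[14]
#4 0x66→b12/s0 L1-HIT; vc=[14]
#5 0x66→b12/s0 L1-HIT; vc=[14]
#6 0x76→b14/s0 VC-HIT; vc=[12]
#7 0x72→b14/s0 L1-HIT; vc=[12]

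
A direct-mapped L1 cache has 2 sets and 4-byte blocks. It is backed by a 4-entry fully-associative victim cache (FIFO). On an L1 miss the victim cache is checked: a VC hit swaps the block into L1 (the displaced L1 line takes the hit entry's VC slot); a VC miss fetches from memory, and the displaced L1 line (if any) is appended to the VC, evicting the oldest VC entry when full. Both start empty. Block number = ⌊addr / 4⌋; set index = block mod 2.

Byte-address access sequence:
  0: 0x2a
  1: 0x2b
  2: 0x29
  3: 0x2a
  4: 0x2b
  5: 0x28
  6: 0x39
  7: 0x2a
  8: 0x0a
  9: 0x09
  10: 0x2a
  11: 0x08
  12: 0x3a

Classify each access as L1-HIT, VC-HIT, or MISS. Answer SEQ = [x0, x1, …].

SEQ = [MISS, L1-HIT, L1-HIT, L1-HIT, L1-HIT, L1-HIT, MISS, VC-HIT, MISS, L1-HIT, VC-HIT, VC-HIT, VC-HIT]

#0 0x2a→b10/s0 MISS; vc=[]
#1 0x2b→b10/s0 L1-HIT; vc=[]
#2 0x29→b10/s0 L1-HIT; vc=[]
#3 0x2a→b10/s0 L1-HIT; vc=[]
#4 0x2b→b10/s0 L1-HIT; vc=[]
#5 0x28→b10/s0 L1-HIT; vc=[]
#6 0x39→b14/s0 MISS; vc=[10]
#7 0x2a→b10/s0 VC-HIT; vc=[14]
#8 0xa→b2/s0 MISS; vc=[14,10]
#9 0x9→b2/s0 L1-HIT; vc=[14,10]
#10 0x2a→b10/s0 VC-HIT; vc=[14,2]
#11 0x8→b2/s0 VC-HIT; vc=[14,10]
#12 0x3a→b14/s0 VC-HIT; vc=[2,10]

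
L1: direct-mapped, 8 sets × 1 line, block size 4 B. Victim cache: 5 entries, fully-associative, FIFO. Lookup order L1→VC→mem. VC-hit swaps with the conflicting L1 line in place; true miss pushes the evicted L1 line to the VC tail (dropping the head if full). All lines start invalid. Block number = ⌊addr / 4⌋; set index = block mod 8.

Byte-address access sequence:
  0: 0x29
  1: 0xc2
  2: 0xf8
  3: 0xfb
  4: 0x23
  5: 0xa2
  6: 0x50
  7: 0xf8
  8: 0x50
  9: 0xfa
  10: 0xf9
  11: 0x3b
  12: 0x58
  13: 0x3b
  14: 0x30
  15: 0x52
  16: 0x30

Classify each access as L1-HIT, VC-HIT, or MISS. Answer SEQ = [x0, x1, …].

0: 0x29 (blk 10, set 2) → MISS  vc=[]
1: 0xc2 (blk 48, set 0) → MISS  vc=[]
2: 0xf8 (blk 62, set 6) → MISS  vc=[]
3: 0xfb (blk 62, set 6) → L1-HIT  vc=[]
4: 0x23 (blk 8, set 0) → MISS  vc=[48]
5: 0xa2 (blk 40, set 0) → MISS  vc=[48, 8]
6: 0x50 (blk 20, set 4) → MISS  vc=[48, 8]
7: 0xf8 (blk 62, set 6) → L1-HIT  vc=[48, 8]
8: 0x50 (blk 20, set 4) → L1-HIT  vc=[48, 8]
9: 0xfa (blk 62, set 6) → L1-HIT  vc=[48, 8]
10: 0xf9 (blk 62, set 6) → L1-HIT  vc=[48, 8]
11: 0x3b (blk 14, set 6) → MISS  vc=[48, 8, 62]
12: 0x58 (blk 22, set 6) → MISS  vc=[48, 8, 62, 14]
13: 0x3b (blk 14, set 6) → VC-HIT  vc=[48, 8, 62, 22]
14: 0x30 (blk 12, set 4) → MISS  vc=[48, 8, 62, 22, 20]
15: 0x52 (blk 20, set 4) → VC-HIT  vc=[48, 8, 62, 22, 12]
16: 0x30 (blk 12, set 4) → VC-HIT  vc=[48, 8, 62, 22, 20]

SEQ = [MISS, MISS, MISS, L1-HIT, MISS, MISS, MISS, L1-HIT, L1-HIT, L1-HIT, L1-HIT, MISS, MISS, VC-HIT, MISS, VC-HIT, VC-HIT]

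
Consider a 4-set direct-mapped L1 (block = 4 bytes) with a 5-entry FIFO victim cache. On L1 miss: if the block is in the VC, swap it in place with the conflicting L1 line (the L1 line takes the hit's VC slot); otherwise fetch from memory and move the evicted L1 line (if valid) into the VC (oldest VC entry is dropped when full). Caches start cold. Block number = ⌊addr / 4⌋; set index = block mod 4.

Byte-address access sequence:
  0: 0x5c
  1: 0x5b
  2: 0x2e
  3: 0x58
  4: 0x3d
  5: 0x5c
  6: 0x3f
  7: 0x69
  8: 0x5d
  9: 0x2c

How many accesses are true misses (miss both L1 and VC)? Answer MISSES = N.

MISSES = 5

0: 0x5c (blk 23, set 3) → MISS  vc=[]
1: 0x5b (blk 22, set 2) → MISS  vc=[]
2: 0x2e (blk 11, set 3) → MISS  vc=[23]
3: 0x58 (blk 22, set 2) → L1-HIT  vc=[23]
4: 0x3d (blk 15, set 3) → MISS  vc=[23, 11]
5: 0x5c (blk 23, set 3) → VC-HIT  vc=[15, 11]
6: 0x3f (blk 15, set 3) → VC-HIT  vc=[23, 11]
7: 0x69 (blk 26, set 2) → MISS  vc=[23, 11, 22]
8: 0x5d (blk 23, set 3) → VC-HIT  vc=[15, 11, 22]
9: 0x2c (blk 11, set 3) → VC-HIT  vc=[15, 23, 22]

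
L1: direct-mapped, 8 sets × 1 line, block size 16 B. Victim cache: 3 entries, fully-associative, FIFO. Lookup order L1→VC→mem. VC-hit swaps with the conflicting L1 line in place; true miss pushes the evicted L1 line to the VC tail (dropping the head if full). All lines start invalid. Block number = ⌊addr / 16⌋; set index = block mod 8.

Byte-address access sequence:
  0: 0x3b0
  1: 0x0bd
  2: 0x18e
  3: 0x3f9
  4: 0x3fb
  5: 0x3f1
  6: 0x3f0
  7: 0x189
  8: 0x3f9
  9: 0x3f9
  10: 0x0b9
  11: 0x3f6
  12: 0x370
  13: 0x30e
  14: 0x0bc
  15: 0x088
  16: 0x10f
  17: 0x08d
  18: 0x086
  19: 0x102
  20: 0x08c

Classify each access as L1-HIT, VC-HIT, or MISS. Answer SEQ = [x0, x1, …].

  [0] addr=0x3b0 blk=59 s=3: MISS | VC []
  [1] addr=0xbd blk=11 s=3: MISS | VC [59]
  [2] addr=0x18e blk=24 s=0: MISS | VC [59]
  [3] addr=0x3f9 blk=63 s=7: MISS | VC [59]
  [4] addr=0x3fb blk=63 s=7: L1-HIT | VC [59]
  [5] addr=0x3f1 blk=63 s=7: L1-HIT | VC [59]
  [6] addr=0x3f0 blk=63 s=7: L1-HIT | VC [59]
  [7] addr=0x189 blk=24 s=0: L1-HIT | VC [59]
  [8] addr=0x3f9 blk=63 s=7: L1-HIT | VC [59]
  [9] addr=0x3f9 blk=63 s=7: L1-HIT | VC [59]
  [10] addr=0xb9 blk=11 s=3: L1-HIT | VC [59]
  [11] addr=0x3f6 blk=63 s=7: L1-HIT | VC [59]
  [12] addr=0x370 blk=55 s=7: MISS | VC [59, 63]
  [13] addr=0x30e blk=48 s=0: MISS | VC [59, 63, 24]
  [14] addr=0xbc blk=11 s=3: L1-HIT | VC [59, 63, 24]
  [15] addr=0x88 blk=8 s=0: MISS | VC [63, 24, 48]
  [16] addr=0x10f blk=16 s=0: MISS | VC [24, 48, 8]
  [17] addr=0x8d blk=8 s=0: VC-HIT | VC [24, 48, 16]
  [18] addr=0x86 blk=8 s=0: L1-HIT | VC [24, 48, 16]
  [19] addr=0x102 blk=16 s=0: VC-HIT | VC [24, 48, 8]
  [20] addr=0x8c blk=8 s=0: VC-HIT | VC [24, 48, 16]

SEQ = [MISS, MISS, MISS, MISS, L1-HIT, L1-HIT, L1-HIT, L1-HIT, L1-HIT, L1-HIT, L1-HIT, L1-HIT, MISS, MISS, L1-HIT, MISS, MISS, VC-HIT, L1-HIT, VC-HIT, VC-HIT]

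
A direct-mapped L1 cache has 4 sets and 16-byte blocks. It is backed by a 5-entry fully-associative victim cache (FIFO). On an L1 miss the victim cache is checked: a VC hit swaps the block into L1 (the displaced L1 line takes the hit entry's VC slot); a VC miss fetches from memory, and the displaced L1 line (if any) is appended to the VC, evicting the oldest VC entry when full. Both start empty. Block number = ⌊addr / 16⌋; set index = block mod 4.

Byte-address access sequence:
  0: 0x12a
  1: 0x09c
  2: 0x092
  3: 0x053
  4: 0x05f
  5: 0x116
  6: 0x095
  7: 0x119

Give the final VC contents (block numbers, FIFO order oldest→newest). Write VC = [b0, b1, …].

VC = [9, 5]

#0 0x12a→b18/s2 MISS; vc=[]
#1 0x9c→b9/s1 MISS; vc=[]
#2 0x92→b9/s1 L1-HIT; vc=[]
#3 0x53→b5/s1 MISS; vc=[9]
#4 0x5f→b5/s1 L1-HIT; vc=[9]
#5 0x116→b17/s1 MISS; vc=[9,5]
#6 0x95→b9/s1 VC-HIT; vc=[17,5]
#7 0x119→b17/s1 VC-HIT; vc=[9,5]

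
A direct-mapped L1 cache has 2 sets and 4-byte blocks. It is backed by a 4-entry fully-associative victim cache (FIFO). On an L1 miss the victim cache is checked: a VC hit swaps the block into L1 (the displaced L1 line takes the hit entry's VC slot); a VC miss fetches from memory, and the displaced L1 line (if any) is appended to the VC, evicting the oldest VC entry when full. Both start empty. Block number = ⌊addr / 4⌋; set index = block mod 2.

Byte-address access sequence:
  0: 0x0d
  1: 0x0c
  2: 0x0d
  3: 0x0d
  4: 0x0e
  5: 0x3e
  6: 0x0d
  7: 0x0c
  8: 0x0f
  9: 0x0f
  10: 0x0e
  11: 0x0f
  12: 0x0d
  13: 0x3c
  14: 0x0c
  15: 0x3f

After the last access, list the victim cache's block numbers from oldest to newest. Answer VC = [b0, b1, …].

0: 0xd (blk 3, set 1) → MISS  vc=[]
1: 0xc (blk 3, set 1) → L1-HIT  vc=[]
2: 0xd (blk 3, set 1) → L1-HIT  vc=[]
3: 0xd (blk 3, set 1) → L1-HIT  vc=[]
4: 0xe (blk 3, set 1) → L1-HIT  vc=[]
5: 0x3e (blk 15, set 1) → MISS  vc=[3]
6: 0xd (blk 3, set 1) → VC-HIT  vc=[15]
7: 0xc (blk 3, set 1) → L1-HIT  vc=[15]
8: 0xf (blk 3, set 1) → L1-HIT  vc=[15]
9: 0xf (blk 3, set 1) → L1-HIT  vc=[15]
10: 0xe (blk 3, set 1) → L1-HIT  vc=[15]
11: 0xf (blk 3, set 1) → L1-HIT  vc=[15]
12: 0xd (blk 3, set 1) → L1-HIT  vc=[15]
13: 0x3c (blk 15, set 1) → VC-HIT  vc=[3]
14: 0xc (blk 3, set 1) → VC-HIT  vc=[15]
15: 0x3f (blk 15, set 1) → VC-HIT  vc=[3]

VC = [3]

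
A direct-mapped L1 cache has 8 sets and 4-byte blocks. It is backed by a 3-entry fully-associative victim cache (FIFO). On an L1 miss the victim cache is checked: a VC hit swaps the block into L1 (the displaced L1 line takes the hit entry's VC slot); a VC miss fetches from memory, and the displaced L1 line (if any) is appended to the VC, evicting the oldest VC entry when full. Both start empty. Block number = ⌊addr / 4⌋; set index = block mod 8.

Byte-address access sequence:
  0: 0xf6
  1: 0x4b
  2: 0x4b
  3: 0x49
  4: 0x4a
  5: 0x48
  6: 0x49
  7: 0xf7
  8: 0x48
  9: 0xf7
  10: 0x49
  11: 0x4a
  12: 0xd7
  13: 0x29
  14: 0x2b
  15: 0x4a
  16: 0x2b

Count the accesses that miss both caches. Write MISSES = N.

#0 0xf6→b61/s5 MISS; vc=[]
#1 0x4b→b18/s2 MISS; vc=[]
#2 0x4b→b18/s2 L1-HIT; vc=[]
#3 0x49→b18/s2 L1-HIT; vc=[]
#4 0x4a→b18/s2 L1-HIT; vc=[]
#5 0x48→b18/s2 L1-HIT; vc=[]
#6 0x49→b18/s2 L1-HIT; vc=[]
#7 0xf7→b61/s5 L1-HIT; vc=[]
#8 0x48→b18/s2 L1-HIT; vc=[]
#9 0xf7→b61/s5 L1-HIT; vc=[]
#10 0x49→b18/s2 L1-HIT; vc=[]
#11 0x4a→b18/s2 L1-HIT; vc=[]
#12 0xd7→b53/s5 MISS; vc=[61]
#13 0x29→b10/s2 MISS; vc=[61,18]
#14 0x2b→b10/s2 L1-HIT; vc=[61,18]
#15 0x4a→b18/s2 VC-HIT; vc=[61,10]
#16 0x2b→b10/s2 VC-HIT; vc=[61,18]

MISSES = 4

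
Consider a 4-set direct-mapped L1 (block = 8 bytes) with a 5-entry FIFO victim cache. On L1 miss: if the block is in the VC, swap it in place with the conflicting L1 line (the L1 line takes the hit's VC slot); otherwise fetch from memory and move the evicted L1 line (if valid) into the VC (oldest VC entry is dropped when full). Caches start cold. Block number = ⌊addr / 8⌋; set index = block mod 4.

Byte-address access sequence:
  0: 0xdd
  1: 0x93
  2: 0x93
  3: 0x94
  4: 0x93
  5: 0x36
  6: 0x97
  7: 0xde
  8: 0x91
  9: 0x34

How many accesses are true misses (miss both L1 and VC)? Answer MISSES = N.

MISSES = 3

0: 0xdd (blk 27, set 3) → MISS  vc=[]
1: 0x93 (blk 18, set 2) → MISS  vc=[]
2: 0x93 (blk 18, set 2) → L1-HIT  vc=[]
3: 0x94 (blk 18, set 2) → L1-HIT  vc=[]
4: 0x93 (blk 18, set 2) → L1-HIT  vc=[]
5: 0x36 (blk 6, set 2) → MISS  vc=[18]
6: 0x97 (blk 18, set 2) → VC-HIT  vc=[6]
7: 0xde (blk 27, set 3) → L1-HIT  vc=[6]
8: 0x91 (blk 18, set 2) → L1-HIT  vc=[6]
9: 0x34 (blk 6, set 2) → VC-HIT  vc=[18]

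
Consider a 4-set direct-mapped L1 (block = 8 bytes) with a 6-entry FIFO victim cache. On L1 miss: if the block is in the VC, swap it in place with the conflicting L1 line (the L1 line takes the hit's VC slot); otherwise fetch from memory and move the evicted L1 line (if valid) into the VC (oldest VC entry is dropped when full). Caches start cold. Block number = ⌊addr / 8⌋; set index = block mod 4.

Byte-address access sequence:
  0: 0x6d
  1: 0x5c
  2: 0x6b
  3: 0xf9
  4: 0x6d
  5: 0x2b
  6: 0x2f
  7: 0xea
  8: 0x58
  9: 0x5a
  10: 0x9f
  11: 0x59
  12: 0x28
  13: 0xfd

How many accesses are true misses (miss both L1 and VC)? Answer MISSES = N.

MISSES = 6

  [0] addr=0x6d blk=13 s=1: MISS | VC []
  [1] addr=0x5c blk=11 s=3: MISS | VC []
  [2] addr=0x6b blk=13 s=1: L1-HIT | VC []
  [3] addr=0xf9 blk=31 s=3: MISS | VC [11]
  [4] addr=0x6d blk=13 s=1: L1-HIT | VC [11]
  [5] addr=0x2b blk=5 s=1: MISS | VC [11, 13]
  [6] addr=0x2f blk=5 s=1: L1-HIT | VC [11, 13]
  [7] addr=0xea blk=29 s=1: MISS | VC [11, 13, 5]
  [8] addr=0x58 blk=11 s=3: VC-HIT | VC [31, 13, 5]
  [9] addr=0x5a blk=11 s=3: L1-HIT | VC [31, 13, 5]
  [10] addr=0x9f blk=19 s=3: MISS | VC [31, 13, 5, 11]
  [11] addr=0x59 blk=11 s=3: VC-HIT | VC [31, 13, 5, 19]
  [12] addr=0x28 blk=5 s=1: VC-HIT | VC [31, 13, 29, 19]
  [13] addr=0xfd blk=31 s=3: VC-HIT | VC [11, 13, 29, 19]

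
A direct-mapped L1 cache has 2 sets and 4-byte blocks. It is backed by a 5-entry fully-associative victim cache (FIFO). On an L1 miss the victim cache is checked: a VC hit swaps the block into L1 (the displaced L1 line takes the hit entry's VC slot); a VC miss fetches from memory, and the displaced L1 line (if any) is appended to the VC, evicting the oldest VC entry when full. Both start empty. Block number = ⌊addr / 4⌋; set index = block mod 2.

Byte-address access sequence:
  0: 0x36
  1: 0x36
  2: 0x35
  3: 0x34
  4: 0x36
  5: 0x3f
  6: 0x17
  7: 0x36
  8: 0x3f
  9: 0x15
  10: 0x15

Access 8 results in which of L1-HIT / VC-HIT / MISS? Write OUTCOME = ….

OUTCOME = VC-HIT

#0 0x36→b13/s1 MISS; vc=[]
#1 0x36→b13/s1 L1-HIT; vc=[]
#2 0x35→b13/s1 L1-HIT; vc=[]
#3 0x34→b13/s1 L1-HIT; vc=[]
#4 0x36→b13/s1 L1-HIT; vc=[]
#5 0x3f→b15/s1 MISS; vc=[13]
#6 0x17→b5/s1 MISS; vc=[13,15]
#7 0x36→b13/s1 VC-HIT; vc=[5,15]
#8 0x3f→b15/s1 VC-HIT; vc=[5,13]
#9 0x15→b5/s1 VC-HIT; vc=[15,13]
#10 0x15→b5/s1 L1-HIT; vc=[15,13]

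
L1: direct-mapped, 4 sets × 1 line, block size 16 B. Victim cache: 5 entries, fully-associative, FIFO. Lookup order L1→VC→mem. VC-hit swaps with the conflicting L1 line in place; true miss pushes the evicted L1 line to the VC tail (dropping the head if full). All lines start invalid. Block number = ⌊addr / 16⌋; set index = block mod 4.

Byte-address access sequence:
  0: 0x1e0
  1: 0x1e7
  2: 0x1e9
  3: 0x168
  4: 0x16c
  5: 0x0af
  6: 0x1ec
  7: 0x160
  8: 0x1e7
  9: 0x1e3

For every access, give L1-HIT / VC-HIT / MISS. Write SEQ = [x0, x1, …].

  [0] addr=0x1e0 blk=30 s=2: MISS | VC []
  [1] addr=0x1e7 blk=30 s=2: L1-HIT | VC []
  [2] addr=0x1e9 blk=30 s=2: L1-HIT | VC []
  [3] addr=0x168 blk=22 s=2: MISS | VC [30]
  [4] addr=0x16c blk=22 s=2: L1-HIT | VC [30]
  [5] addr=0xaf blk=10 s=2: MISS | VC [30, 22]
  [6] addr=0x1ec blk=30 s=2: VC-HIT | VC [10, 22]
  [7] addr=0x160 blk=22 s=2: VC-HIT | VC [10, 30]
  [8] addr=0x1e7 blk=30 s=2: VC-HIT | VC [10, 22]
  [9] addr=0x1e3 blk=30 s=2: L1-HIT | VC [10, 22]

SEQ = [MISS, L1-HIT, L1-HIT, MISS, L1-HIT, MISS, VC-HIT, VC-HIT, VC-HIT, L1-HIT]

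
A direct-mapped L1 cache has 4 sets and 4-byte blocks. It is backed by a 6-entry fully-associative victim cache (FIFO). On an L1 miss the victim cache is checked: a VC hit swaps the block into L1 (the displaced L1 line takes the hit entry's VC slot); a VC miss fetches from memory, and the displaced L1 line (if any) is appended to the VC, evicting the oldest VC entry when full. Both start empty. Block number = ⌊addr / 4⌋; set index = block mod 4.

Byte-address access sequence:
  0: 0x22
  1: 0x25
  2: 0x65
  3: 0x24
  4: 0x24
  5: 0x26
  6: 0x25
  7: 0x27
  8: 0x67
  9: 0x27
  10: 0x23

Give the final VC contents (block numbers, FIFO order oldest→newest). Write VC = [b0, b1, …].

0: 0x22 (blk 8, set 0) → MISS  vc=[]
1: 0x25 (blk 9, set 1) → MISS  vc=[]
2: 0x65 (blk 25, set 1) → MISS  vc=[9]
3: 0x24 (blk 9, set 1) → VC-HIT  vc=[25]
4: 0x24 (blk 9, set 1) → L1-HIT  vc=[25]
5: 0x26 (blk 9, set 1) → L1-HIT  vc=[25]
6: 0x25 (blk 9, set 1) → L1-HIT  vc=[25]
7: 0x27 (blk 9, set 1) → L1-HIT  vc=[25]
8: 0x67 (blk 25, set 1) → VC-HIT  vc=[9]
9: 0x27 (blk 9, set 1) → VC-HIT  vc=[25]
10: 0x23 (blk 8, set 0) → L1-HIT  vc=[25]

VC = [25]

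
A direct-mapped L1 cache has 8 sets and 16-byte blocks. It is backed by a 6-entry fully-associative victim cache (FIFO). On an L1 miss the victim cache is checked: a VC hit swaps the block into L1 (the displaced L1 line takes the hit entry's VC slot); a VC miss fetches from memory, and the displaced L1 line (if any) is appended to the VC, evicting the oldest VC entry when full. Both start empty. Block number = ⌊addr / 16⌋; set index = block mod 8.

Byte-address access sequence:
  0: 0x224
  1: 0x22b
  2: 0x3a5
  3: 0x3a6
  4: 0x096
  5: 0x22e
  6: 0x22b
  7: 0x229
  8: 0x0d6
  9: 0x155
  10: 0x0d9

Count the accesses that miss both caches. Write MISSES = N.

0: 0x224 (blk 34, set 2) → MISS  vc=[]
1: 0x22b (blk 34, set 2) → L1-HIT  vc=[]
2: 0x3a5 (blk 58, set 2) → MISS  vc=[34]
3: 0x3a6 (blk 58, set 2) → L1-HIT  vc=[34]
4: 0x96 (blk 9, set 1) → MISS  vc=[34]
5: 0x22e (blk 34, set 2) → VC-HIT  vc=[58]
6: 0x22b (blk 34, set 2) → L1-HIT  vc=[58]
7: 0x229 (blk 34, set 2) → L1-HIT  vc=[58]
8: 0xd6 (blk 13, set 5) → MISS  vc=[58]
9: 0x155 (blk 21, set 5) → MISS  vc=[58, 13]
10: 0xd9 (blk 13, set 5) → VC-HIT  vc=[58, 21]

MISSES = 5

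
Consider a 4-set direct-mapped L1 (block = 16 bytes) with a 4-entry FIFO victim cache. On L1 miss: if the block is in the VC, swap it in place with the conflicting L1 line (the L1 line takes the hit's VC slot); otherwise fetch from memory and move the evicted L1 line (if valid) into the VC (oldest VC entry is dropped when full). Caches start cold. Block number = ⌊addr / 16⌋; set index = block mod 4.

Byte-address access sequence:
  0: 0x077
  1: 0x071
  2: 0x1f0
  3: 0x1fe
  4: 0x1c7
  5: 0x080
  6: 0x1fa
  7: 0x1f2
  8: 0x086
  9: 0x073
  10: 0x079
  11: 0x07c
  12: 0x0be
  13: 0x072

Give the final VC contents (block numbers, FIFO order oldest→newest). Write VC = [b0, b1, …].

VC = [31, 28, 11]

#0 0x77→b7/s3 MISS; vc=[]
#1 0x71→b7/s3 L1-HIT; vc=[]
#2 0x1f0→b31/s3 MISS; vc=[7]
#3 0x1fe→b31/s3 L1-HIT; vc=[7]
#4 0x1c7→b28/s0 MISS; vc=[7]
#5 0x80→b8/s0 MISS; vc=[7,28]
#6 0x1fa→b31/s3 L1-HIT; vc=[7,28]
#7 0x1f2→b31/s3 L1-HIT; vc=[7,28]
#8 0x86→b8/s0 L1-HIT; vc=[7,28]
#9 0x73→b7/s3 VC-HIT; vc=[31,28]
#10 0x79→b7/s3 L1-HIT; vc=[31,28]
#11 0x7c→b7/s3 L1-HIT; vc=[31,28]
#12 0xbe→b11/s3 MISS; vc=[31,28,7]
#13 0x72→b7/s3 VC-HIT; vc=[31,28,11]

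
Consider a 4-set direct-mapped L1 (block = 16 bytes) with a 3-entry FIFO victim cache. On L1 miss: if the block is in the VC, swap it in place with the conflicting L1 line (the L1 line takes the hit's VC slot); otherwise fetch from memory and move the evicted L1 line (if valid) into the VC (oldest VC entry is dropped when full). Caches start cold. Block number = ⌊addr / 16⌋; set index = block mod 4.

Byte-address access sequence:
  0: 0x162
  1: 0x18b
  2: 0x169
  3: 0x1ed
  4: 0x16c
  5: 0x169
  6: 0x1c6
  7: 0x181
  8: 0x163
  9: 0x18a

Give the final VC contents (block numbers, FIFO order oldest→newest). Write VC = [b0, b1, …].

0: 0x162 (blk 22, set 2) → MISS  vc=[]
1: 0x18b (blk 24, set 0) → MISS  vc=[]
2: 0x169 (blk 22, set 2) → L1-HIT  vc=[]
3: 0x1ed (blk 30, set 2) → MISS  vc=[22]
4: 0x16c (blk 22, set 2) → VC-HIT  vc=[30]
5: 0x169 (blk 22, set 2) → L1-HIT  vc=[30]
6: 0x1c6 (blk 28, set 0) → MISS  vc=[30, 24]
7: 0x181 (blk 24, set 0) → VC-HIT  vc=[30, 28]
8: 0x163 (blk 22, set 2) → L1-HIT  vc=[30, 28]
9: 0x18a (blk 24, set 0) → L1-HIT  vc=[30, 28]

VC = [30, 28]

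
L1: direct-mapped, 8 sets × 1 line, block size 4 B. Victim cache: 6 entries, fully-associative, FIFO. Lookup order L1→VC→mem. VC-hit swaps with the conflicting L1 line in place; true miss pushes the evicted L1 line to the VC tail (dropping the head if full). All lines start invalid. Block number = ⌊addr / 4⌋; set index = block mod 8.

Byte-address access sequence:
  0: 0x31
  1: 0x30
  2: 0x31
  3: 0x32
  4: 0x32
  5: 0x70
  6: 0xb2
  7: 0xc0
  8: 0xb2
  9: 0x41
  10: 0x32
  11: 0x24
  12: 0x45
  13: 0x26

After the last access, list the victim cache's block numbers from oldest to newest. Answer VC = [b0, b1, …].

  [0] addr=0x31 blk=12 s=4: MISS | VC []
  [1] addr=0x30 blk=12 s=4: L1-HIT | VC []
  [2] addr=0x31 blk=12 s=4: L1-HIT | VC []
  [3] addr=0x32 blk=12 s=4: L1-HIT | VC []
  [4] addr=0x32 blk=12 s=4: L1-HIT | VC []
  [5] addr=0x70 blk=28 s=4: MISS | VC [12]
  [6] addr=0xb2 blk=44 s=4: MISS | VC [12, 28]
  [7] addr=0xc0 blk=48 s=0: MISS | VC [12, 28]
  [8] addr=0xb2 blk=44 s=4: L1-HIT | VC [12, 28]
  [9] addr=0x41 blk=16 s=0: MISS | VC [12, 28, 48]
  [10] addr=0x32 blk=12 s=4: VC-HIT | VC [44, 28, 48]
  [11] addr=0x24 blk=9 s=1: MISS | VC [44, 28, 48]
  [12] addr=0x45 blk=17 s=1: MISS | VC [44, 28, 48, 9]
  [13] addr=0x26 blk=9 s=1: VC-HIT | VC [44, 28, 48, 17]

VC = [44, 28, 48, 17]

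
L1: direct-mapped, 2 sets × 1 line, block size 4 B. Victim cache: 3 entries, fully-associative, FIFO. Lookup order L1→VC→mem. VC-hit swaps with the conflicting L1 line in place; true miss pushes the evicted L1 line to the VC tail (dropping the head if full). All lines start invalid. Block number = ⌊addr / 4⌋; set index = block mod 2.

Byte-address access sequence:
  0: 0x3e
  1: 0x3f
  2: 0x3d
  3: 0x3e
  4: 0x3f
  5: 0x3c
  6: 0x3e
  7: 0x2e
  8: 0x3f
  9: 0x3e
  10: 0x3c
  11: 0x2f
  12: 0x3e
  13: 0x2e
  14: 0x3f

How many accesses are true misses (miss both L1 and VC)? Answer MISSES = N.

0: 0x3e (blk 15, set 1) → MISS  vc=[]
1: 0x3f (blk 15, set 1) → L1-HIT  vc=[]
2: 0x3d (blk 15, set 1) → L1-HIT  vc=[]
3: 0x3e (blk 15, set 1) → L1-HIT  vc=[]
4: 0x3f (blk 15, set 1) → L1-HIT  vc=[]
5: 0x3c (blk 15, set 1) → L1-HIT  vc=[]
6: 0x3e (blk 15, set 1) → L1-HIT  vc=[]
7: 0x2e (blk 11, set 1) → MISS  vc=[15]
8: 0x3f (blk 15, set 1) → VC-HIT  vc=[11]
9: 0x3e (blk 15, set 1) → L1-HIT  vc=[11]
10: 0x3c (blk 15, set 1) → L1-HIT  vc=[11]
11: 0x2f (blk 11, set 1) → VC-HIT  vc=[15]
12: 0x3e (blk 15, set 1) → VC-HIT  vc=[11]
13: 0x2e (blk 11, set 1) → VC-HIT  vc=[15]
14: 0x3f (blk 15, set 1) → VC-HIT  vc=[11]

MISSES = 2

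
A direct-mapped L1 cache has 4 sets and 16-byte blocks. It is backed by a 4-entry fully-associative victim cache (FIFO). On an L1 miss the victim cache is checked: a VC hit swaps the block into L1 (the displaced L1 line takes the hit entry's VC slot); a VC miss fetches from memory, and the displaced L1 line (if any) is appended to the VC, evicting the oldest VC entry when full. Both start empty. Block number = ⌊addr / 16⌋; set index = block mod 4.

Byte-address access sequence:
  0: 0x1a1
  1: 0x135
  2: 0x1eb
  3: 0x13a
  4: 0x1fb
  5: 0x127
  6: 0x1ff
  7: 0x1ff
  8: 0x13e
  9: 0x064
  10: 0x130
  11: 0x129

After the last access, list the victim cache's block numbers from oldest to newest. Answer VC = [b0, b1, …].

  [0] addr=0x1a1 blk=26 s=2: MISS | VC []
  [1] addr=0x135 blk=19 s=3: MISS | VC []
  [2] addr=0x1eb blk=30 s=2: MISS | VC [26]
  [3] addr=0x13a blk=19 s=3: L1-HIT | VC [26]
  [4] addr=0x1fb blk=31 s=3: MISS | VC [26, 19]
  [5] addr=0x127 blk=18 s=2: MISS | VC [26, 19, 30]
  [6] addr=0x1ff blk=31 s=3: L1-HIT | VC [26, 19, 30]
  [7] addr=0x1ff blk=31 s=3: L1-HIT | VC [26, 19, 30]
  [8] addr=0x13e blk=19 s=3: VC-HIT | VC [26, 31, 30]
  [9] addr=0x64 blk=6 s=2: MISS | VC [26, 31, 30, 18]
  [10] addr=0x130 blk=19 s=3: L1-HIT | VC [26, 31, 30, 18]
  [11] addr=0x129 blk=18 s=2: VC-HIT | VC [26, 31, 30, 6]

VC = [26, 31, 30, 6]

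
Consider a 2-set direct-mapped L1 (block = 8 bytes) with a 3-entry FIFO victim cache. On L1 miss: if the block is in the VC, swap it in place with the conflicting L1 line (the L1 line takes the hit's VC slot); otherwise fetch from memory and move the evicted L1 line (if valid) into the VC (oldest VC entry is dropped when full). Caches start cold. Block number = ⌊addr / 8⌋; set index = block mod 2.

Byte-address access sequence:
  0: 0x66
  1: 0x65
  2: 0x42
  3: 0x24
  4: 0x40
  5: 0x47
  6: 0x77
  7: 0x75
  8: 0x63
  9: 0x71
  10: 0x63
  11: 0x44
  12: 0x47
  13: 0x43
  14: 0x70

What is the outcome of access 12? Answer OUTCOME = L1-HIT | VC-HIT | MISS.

OUTCOME = L1-HIT

#0 0x66→b12/s0 MISS; vc=[]
#1 0x65→b12/s0 L1-HIT; vc=[]
#2 0x42→b8/s0 MISS; vc=[12]
#3 0x24→b4/s0 MISS; vc=[12,8]
#4 0x40→b8/s0 VC-HIT; vc=[12,4]
#5 0x47→b8/s0 L1-HIT; vc=[12,4]
#6 0x77→b14/s0 MISS; vc=[12,4,8]
#7 0x75→b14/s0 L1-HIT; vc=[12,4,8]
#8 0x63→b12/s0 VC-HIT; vc=[14,4,8]
#9 0x71→b14/s0 VC-HIT; vc=[12,4,8]
#10 0x63→b12/s0 VC-HIT; vc=[14,4,8]
#11 0x44→b8/s0 VC-HIT; vc=[14,4,12]
#12 0x47→b8/s0 L1-HIT; vc=[14,4,12]
#13 0x43→b8/s0 L1-HIT; vc=[14,4,12]
#14 0x70→b14/s0 VC-HIT; vc=[8,4,12]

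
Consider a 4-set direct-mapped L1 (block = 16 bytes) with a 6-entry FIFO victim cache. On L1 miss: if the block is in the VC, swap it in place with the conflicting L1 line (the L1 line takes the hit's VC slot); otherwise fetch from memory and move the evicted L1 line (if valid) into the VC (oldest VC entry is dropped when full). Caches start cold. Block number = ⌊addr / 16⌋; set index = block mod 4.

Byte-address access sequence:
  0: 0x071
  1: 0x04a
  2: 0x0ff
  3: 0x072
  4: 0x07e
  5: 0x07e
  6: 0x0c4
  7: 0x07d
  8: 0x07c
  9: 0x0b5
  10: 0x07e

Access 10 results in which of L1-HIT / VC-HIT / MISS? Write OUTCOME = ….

OUTCOME = VC-HIT

0: 0x71 (blk 7, set 3) → MISS  vc=[]
1: 0x4a (blk 4, set 0) → MISS  vc=[]
2: 0xff (blk 15, set 3) → MISS  vc=[7]
3: 0x72 (blk 7, set 3) → VC-HIT  vc=[15]
4: 0x7e (blk 7, set 3) → L1-HIT  vc=[15]
5: 0x7e (blk 7, set 3) → L1-HIT  vc=[15]
6: 0xc4 (blk 12, set 0) → MISS  vc=[15, 4]
7: 0x7d (blk 7, set 3) → L1-HIT  vc=[15, 4]
8: 0x7c (blk 7, set 3) → L1-HIT  vc=[15, 4]
9: 0xb5 (blk 11, set 3) → MISS  vc=[15, 4, 7]
10: 0x7e (blk 7, set 3) → VC-HIT  vc=[15, 4, 11]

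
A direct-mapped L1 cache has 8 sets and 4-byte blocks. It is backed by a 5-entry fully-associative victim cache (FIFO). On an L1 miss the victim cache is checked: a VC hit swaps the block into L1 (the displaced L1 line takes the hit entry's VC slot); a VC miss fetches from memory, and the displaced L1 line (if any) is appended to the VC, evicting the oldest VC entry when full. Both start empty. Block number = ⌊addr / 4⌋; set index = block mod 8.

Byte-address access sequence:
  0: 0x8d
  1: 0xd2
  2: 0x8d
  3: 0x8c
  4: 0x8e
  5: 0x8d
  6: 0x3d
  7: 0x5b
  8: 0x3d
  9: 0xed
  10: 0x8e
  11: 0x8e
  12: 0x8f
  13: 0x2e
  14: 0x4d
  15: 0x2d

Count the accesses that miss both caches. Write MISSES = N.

MISSES = 7

#0 0x8d→b35/s3 MISS; vc=[]
#1 0xd2→b52/s4 MISS; vc=[]
#2 0x8d→b35/s3 L1-HIT; vc=[]
#3 0x8c→b35/s3 L1-HIT; vc=[]
#4 0x8e→b35/s3 L1-HIT; vc=[]
#5 0x8d→b35/s3 L1-HIT; vc=[]
#6 0x3d→b15/s7 MISS; vc=[]
#7 0x5b→b22/s6 MISS; vc=[]
#8 0x3d→b15/s7 L1-HIT; vc=[]
#9 0xed→b59/s3 MISS; vc=[35]
#10 0x8e→b35/s3 VC-HIT; vc=[59]
#11 0x8e→b35/s3 L1-HIT; vc=[59]
#12 0x8f→b35/s3 L1-HIT; vc=[59]
#13 0x2e→b11/s3 MISS; vc=[59,35]
#14 0x4d→b19/s3 MISS; vc=[59,35,11]
#15 0x2d→b11/s3 VC-HIT; vc=[59,35,19]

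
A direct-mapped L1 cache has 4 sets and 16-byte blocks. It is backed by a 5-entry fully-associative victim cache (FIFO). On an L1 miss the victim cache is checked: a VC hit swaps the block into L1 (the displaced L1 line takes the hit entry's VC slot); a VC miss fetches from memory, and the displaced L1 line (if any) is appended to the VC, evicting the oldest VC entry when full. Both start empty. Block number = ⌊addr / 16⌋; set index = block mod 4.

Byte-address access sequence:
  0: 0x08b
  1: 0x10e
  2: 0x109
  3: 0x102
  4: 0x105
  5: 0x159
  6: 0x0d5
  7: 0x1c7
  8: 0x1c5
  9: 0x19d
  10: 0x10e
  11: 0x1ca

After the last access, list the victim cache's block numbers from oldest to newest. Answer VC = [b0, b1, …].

VC = [8, 21, 16, 13]

0: 0x8b (blk 8, set 0) → MISS  vc=[]
1: 0x10e (blk 16, set 0) → MISS  vc=[8]
2: 0x109 (blk 16, set 0) → L1-HIT  vc=[8]
3: 0x102 (blk 16, set 0) → L1-HIT  vc=[8]
4: 0x105 (blk 16, set 0) → L1-HIT  vc=[8]
5: 0x159 (blk 21, set 1) → MISS  vc=[8]
6: 0xd5 (blk 13, set 1) → MISS  vc=[8, 21]
7: 0x1c7 (blk 28, set 0) → MISS  vc=[8, 21, 16]
8: 0x1c5 (blk 28, set 0) → L1-HIT  vc=[8, 21, 16]
9: 0x19d (blk 25, set 1) → MISS  vc=[8, 21, 16, 13]
10: 0x10e (blk 16, set 0) → VC-HIT  vc=[8, 21, 28, 13]
11: 0x1ca (blk 28, set 0) → VC-HIT  vc=[8, 21, 16, 13]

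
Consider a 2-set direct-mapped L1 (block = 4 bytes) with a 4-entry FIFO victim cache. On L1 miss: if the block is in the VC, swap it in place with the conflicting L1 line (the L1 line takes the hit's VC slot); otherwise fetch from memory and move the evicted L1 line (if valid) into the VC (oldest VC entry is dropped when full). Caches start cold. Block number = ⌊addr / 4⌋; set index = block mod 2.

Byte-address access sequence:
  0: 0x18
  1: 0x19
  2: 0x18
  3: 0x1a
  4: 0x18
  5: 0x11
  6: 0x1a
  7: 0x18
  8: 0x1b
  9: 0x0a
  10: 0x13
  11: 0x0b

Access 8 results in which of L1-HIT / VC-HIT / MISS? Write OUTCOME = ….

0: 0x18 (blk 6, set 0) → MISS  vc=[]
1: 0x19 (blk 6, set 0) → L1-HIT  vc=[]
2: 0x18 (blk 6, set 0) → L1-HIT  vc=[]
3: 0x1a (blk 6, set 0) → L1-HIT  vc=[]
4: 0x18 (blk 6, set 0) → L1-HIT  vc=[]
5: 0x11 (blk 4, set 0) → MISS  vc=[6]
6: 0x1a (blk 6, set 0) → VC-HIT  vc=[4]
7: 0x18 (blk 6, set 0) → L1-HIT  vc=[4]
8: 0x1b (blk 6, set 0) → L1-HIT  vc=[4]
9: 0xa (blk 2, set 0) → MISS  vc=[4, 6]
10: 0x13 (blk 4, set 0) → VC-HIT  vc=[2, 6]
11: 0xb (blk 2, set 0) → VC-HIT  vc=[4, 6]

OUTCOME = L1-HIT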